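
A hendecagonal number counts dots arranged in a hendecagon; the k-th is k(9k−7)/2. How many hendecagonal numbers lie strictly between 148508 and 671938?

The n-th hendecagonal number is n(9n−7)/2.
Smallest index with value > 148508: n = 183 (giving 150060).
Largest index with value < 671938: n = 386 (giving 669131).
Indices 183 through 386: 204 terms.

204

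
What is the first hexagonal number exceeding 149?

Solve n(2n−1) > 149 for integer n.
The largest n with value ≤ 149 is 8 (since 120 ≤ 149 < 153), so the first above is n = 9, value 153.

153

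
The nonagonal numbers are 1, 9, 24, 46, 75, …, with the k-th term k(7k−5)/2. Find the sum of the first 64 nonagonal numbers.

307840

Σ i(7i−5)/2 = (7Σi² − 5Σi) / 2 over i = 1..64.
Σi = 2080 and Σi² = 89440.
(7·89440 − 5·2080) / 2 = 615680/2 = 307840.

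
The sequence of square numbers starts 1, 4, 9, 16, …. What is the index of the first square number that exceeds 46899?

217

Solve n² > 46899 for integer n.
The largest n with value ≤ 46899 is 216 (since 46656 ≤ 46899 < 47089), so the first above is n = 217, value 47089.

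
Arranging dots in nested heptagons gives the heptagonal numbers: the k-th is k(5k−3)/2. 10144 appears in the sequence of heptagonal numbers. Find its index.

64

Set n(5n−3)/2 = 10144, giving 5n² − 3n − 20288 = 0.
So n = (3 + 637) / 10 = 640/10 = 64.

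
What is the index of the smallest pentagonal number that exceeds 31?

5

Solve n(3n−1)/2 > 31 for integer n.
The largest n with value ≤ 31 is 4 (since 22 ≤ 31 < 35), so the first above is n = 5, value 35.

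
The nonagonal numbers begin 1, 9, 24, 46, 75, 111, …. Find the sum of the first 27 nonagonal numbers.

23310

Σ i(7i−5)/2 = (7Σi² − 5Σi) / 2 over i = 1..27.
Σi = 378 and Σi² = 6930.
(7·6930 − 5·378) / 2 = 46620/2 = 23310.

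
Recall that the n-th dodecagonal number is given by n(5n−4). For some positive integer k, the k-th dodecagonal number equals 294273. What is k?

Set n(5n−4) = 294273, giving 5n² − 4n − 294273 = 0.
The discriminant is 16 + 20·294273 = 5885476, and √5885476 = 2426.
So n = (4 + 2426) / 10 = 2430/10 = 243.

243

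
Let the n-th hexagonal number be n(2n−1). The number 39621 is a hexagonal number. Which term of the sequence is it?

Set n(2n−1) = 39621, giving 2n² − n − 39621 = 0.
So n = (1 + 563) / 4 = 564/4 = 141.

141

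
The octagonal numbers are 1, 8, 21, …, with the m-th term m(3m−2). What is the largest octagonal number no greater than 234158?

232965

Solve n(3n−2) ≤ 234158 for integer n.
n = 279 gives 232965 ≤ 234158, while n = 280 gives 234640 > 234158; so the answer is 232965.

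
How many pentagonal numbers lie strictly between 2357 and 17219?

The n-th pentagonal number is n(3n−1)/2.
Smallest index with value > 2357: n = 40 (giving 2380).
Largest index with value < 17219: n = 107 (giving 17120).
Indices 40 through 107: 68 terms.

68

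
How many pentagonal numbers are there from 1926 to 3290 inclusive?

The n-th pentagonal number is n(3n−1)/2.
Smallest index with value ≥ 1926: n = 36 (giving 1926).
Largest index with value ≤ 3290: n = 47 (giving 3290).
Indices 36 through 47: 12 terms.

12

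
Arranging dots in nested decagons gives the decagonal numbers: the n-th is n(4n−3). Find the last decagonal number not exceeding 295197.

Solve n(4n−3) ≤ 295197 for integer n.
n = 272 gives 295120 ≤ 295197, while n = 273 gives 297297 > 295197; so the answer is 295120.

295120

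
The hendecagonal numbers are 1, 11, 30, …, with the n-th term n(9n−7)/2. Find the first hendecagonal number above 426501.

428583

Solve n(9n−7)/2 > 426501 for integer n.
The largest n with value ≤ 426501 is 308 (since 425810 ≤ 426501 < 428583), so the first above is n = 309, value 428583.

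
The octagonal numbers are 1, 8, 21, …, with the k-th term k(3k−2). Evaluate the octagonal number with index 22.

1408

The 22nd octagonal number is n(3n−2) with n = 22.
22·(3·22 − 2) = 22·64 = 1408.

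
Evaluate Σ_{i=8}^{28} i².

7574

Σ_{i=8}^{28} i² = 7714 − 140 = 7574.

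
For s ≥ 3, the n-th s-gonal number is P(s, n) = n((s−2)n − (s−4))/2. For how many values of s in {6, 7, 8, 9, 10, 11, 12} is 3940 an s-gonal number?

s = 6: P(6, 44) = 3828 and P(6, 45) = 4005; 3940 is not s-gonal.
s = 7: P(7, 40) = 3940. ✓
s = 8: P(8, 36) = 3816 and P(8, 37) = 4033; 3940 is not s-gonal.
s = 9: P(9, 33) = 3729 and P(9, 34) = 3961; 3940 is not s-gonal.
s = 10: P(10, 31) = 3751 and P(10, 32) = 4000; 3940 is not s-gonal.
s = 11: P(11, 29) = 3683 and P(11, 30) = 3945; 3940 is not s-gonal.
s = 12: P(12, 28) = 3808 and P(12, 29) = 4089; 3940 is not s-gonal.
Hits: s ∈ {7} → 1.

1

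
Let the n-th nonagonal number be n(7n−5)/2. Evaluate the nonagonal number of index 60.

The 60th nonagonal number is n(7n−5)/2 with n = 60.
60·(7·60 − 5)/2 = 60·415/2 = 12450.

12450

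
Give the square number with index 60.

3600

The 60th square number is n² with n = 60.
60² = 3600.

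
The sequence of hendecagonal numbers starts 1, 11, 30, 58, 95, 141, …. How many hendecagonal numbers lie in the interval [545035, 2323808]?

371

The n-th hendecagonal number is n(9n−7)/2.
Smallest index with value ≥ 545035: n = 349 (giving 546883).
Largest index with value ≤ 2323808: n = 719 (giving 2323808).
Indices 349 through 719: 371 terms.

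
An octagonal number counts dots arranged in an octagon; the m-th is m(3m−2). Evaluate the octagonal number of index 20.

1160

20·(3·20 − 2) = 20·58 = 1160.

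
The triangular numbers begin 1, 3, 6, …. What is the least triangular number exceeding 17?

Solve n(n+1)/2 > 17 for integer n.
The largest n with value ≤ 17 is 5 (since 15 ≤ 17 < 21), so the first above is n = 6, value 21.

21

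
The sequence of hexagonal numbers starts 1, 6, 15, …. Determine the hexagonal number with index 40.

3160

The 40th hexagonal number is n(2n−1) with n = 40.
40·(2·40 − 1) = 40·79 = 3160.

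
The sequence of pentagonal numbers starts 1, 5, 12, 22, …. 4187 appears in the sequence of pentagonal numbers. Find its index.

53

Set n(3n−1)/2 = 4187, giving 3n² − n − 8374 = 0.
So n = (1 + 317) / 6 = 318/6 = 53.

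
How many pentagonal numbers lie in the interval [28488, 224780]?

250

The n-th pentagonal number is n(3n−1)/2.
Smallest index with value ≥ 28488: n = 138 (giving 28497).
Largest index with value ≤ 224780: n = 387 (giving 224460).
Indices 138 through 387: 250 terms.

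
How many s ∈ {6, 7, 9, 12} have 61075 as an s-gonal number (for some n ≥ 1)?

s = 6: P(6, 175) = 61075. ✓
s = 7: P(7, 156) = 60606 and P(7, 157) = 61387; 61075 is not s-gonal.
s = 9: P(9, 132) = 60654 and P(9, 133) = 61579; 61075 is not s-gonal.
s = 12: P(12, 110) = 60060 and P(12, 111) = 61161; 61075 is not s-gonal.
Hits: s ∈ {6} → 1.

1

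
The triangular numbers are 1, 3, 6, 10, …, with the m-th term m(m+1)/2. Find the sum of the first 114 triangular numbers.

253460

Σ i(i+1)/2 = (Σi² + Σi) / 2 over i = 1..114.
Σi = 6555 and Σi² = 500365.
(1·500365 + 1·6555) / 2 = 506920/2 = 253460.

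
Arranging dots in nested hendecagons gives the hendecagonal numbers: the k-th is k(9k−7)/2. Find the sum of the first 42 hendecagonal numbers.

Σ i(9i−7)/2 = (9Σi² − 7Σi) / 2 over i = 1..42.
Σi = 903 and Σi² = 25585.
(9·25585 − 7·903) / 2 = 223944/2 = 111972.

111972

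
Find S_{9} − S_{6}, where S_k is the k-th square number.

9² = 81 and 6² = 36.
Difference: 81 − 36 = 45.

45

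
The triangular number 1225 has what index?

Set n(n+1)/2 = 1225, giving n² + n − 2450 = 0.
The discriminant is 1 + 8·1225 = 9801, and √9801 = 99.
So n = (-1 + 99) / 2 = 98/2 = 49.

49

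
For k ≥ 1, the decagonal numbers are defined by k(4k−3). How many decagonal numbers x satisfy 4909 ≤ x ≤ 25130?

The n-th decagonal number is n(4n−3).
Smallest index with value ≥ 4909: n = 36 (giving 5076).
Largest index with value ≤ 25130: n = 79 (giving 24727).
Indices 36 through 79: 44 terms.

44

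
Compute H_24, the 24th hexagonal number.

1128

The 24th hexagonal number is n(2n−1) with n = 24.
24·(2·24 − 1) = 24·47 = 1128.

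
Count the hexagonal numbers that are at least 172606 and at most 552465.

The n-th hexagonal number is n(2n−1).
Smallest index with value ≥ 172606: n = 295 (giving 173755).
Largest index with value ≤ 552465: n = 525 (giving 550725).
Indices 295 through 525: 231 terms.

231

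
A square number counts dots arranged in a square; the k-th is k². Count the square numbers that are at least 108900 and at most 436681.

331

The n-th square number is n².
Smallest index with value ≥ 108900: n = 330 (giving 108900).
Largest index with value ≤ 436681: n = 660 (giving 435600).
Indices 330 through 660: 331 terms.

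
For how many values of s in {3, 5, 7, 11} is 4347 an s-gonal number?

s = 3: P(3, 92) = 4278 and P(3, 93) = 4371; 4347 is not s-gonal.
s = 5: P(5, 54) = 4347. ✓
s = 7: P(7, 42) = 4347. ✓
s = 11: P(11, 31) = 4216 and P(11, 32) = 4496; 4347 is not s-gonal.
Hits: s ∈ {5, 7} → 2.

2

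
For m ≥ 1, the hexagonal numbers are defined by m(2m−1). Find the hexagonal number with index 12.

The 12th hexagonal number is n(2n−1) with n = 12.
12·(2·12 − 1) = 12·23 = 276.

276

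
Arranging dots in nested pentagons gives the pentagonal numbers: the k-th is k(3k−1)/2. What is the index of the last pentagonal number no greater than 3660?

Solve n(3n−1)/2 ≤ 3660 for integer n.
n = 49 gives 3577 ≤ 3660, while n = 50 gives 3725 > 3660; so the answer is index 49.

49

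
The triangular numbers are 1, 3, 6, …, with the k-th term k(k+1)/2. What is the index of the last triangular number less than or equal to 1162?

47

Solve n(n+1)/2 ≤ 1162 for integer n.
n = 47 gives 1128 ≤ 1162, while n = 48 gives 1176 > 1162; so the answer is index 47.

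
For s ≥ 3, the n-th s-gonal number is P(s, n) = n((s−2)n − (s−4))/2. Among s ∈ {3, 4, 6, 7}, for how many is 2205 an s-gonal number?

1

s = 3: P(3, 65) = 2145 and P(3, 66) = 2211; 2205 is not s-gonal.
s = 4: P(4, 46) = 2116 and P(4, 47) = 2209; 2205 is not s-gonal.
s = 6: P(6, 33) = 2145 and P(6, 34) = 2278; 2205 is not s-gonal.
s = 7: P(7, 30) = 2205. ✓
Hits: s ∈ {7} → 1.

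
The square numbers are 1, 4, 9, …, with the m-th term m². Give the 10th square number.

100

The 10th square number is n² with n = 10.
10² = 100.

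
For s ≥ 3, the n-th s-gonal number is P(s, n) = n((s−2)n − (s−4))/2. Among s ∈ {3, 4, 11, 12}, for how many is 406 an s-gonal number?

1

s = 3: P(3, 28) = 406. ✓
s = 4: P(4, 20) = 400 and P(4, 21) = 441; 406 is not s-gonal.
s = 11: P(11, 9) = 333 and P(11, 10) = 415; 406 is not s-gonal.
s = 12: P(12, 9) = 369 and P(12, 10) = 460; 406 is not s-gonal.
Hits: s ∈ {3} → 1.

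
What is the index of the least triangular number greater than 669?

Solve n(n+1)/2 > 669 for integer n.
The largest n with value ≤ 669 is 36 (since 666 ≤ 669 < 703), so the first above is n = 37, value 703.

37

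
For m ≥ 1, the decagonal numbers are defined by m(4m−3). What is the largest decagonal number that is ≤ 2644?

2626

Solve n(4n−3) ≤ 2644 for integer n.
n = 26 gives 2626 ≤ 2644, while n = 27 gives 2835 > 2644; so the answer is 2626.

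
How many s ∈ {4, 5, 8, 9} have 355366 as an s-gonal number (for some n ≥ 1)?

1

s = 4: P(4, 596) = 355216 and P(4, 597) = 356409; 355366 is not s-gonal.
s = 5: P(5, 486) = 354051 and P(5, 487) = 355510; 355366 is not s-gonal.
s = 8: P(8, 344) = 354320 and P(8, 345) = 356385; 355366 is not s-gonal.
s = 9: P(9, 319) = 355366. ✓
Hits: s ∈ {9} → 1.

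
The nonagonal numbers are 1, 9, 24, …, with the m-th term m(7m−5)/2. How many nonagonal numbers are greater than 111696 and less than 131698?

The n-th nonagonal number is n(7n−5)/2.
Smallest index with value > 111696: n = 180 (giving 112950).
Largest index with value < 131698: n = 194 (giving 131241).
Indices 180 through 194: 15 terms.

15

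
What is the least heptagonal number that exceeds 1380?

Solve n(5n−3)/2 > 1380 for integer n.
The largest n with value ≤ 1380 is 23 (since 1288 ≤ 1380 < 1404), so the first above is n = 24, value 1404.

1404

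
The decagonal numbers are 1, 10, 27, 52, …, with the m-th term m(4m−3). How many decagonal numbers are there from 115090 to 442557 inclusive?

The n-th decagonal number is n(4n−3).
Smallest index with value ≥ 115090: n = 170 (giving 115090).
Largest index with value ≤ 442557: n = 333 (giving 442557).
Indices 170 through 333: 164 terms.

164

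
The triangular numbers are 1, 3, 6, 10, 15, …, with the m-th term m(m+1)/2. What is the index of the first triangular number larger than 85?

Solve n(n+1)/2 > 85 for integer n.
The largest n with value ≤ 85 is 12 (since 78 ≤ 85 < 91), so the first above is n = 13, value 91.

13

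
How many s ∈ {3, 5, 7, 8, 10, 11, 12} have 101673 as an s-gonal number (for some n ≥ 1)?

1

s = 3: P(3, 450) = 101475 and P(3, 451) = 101926; 101673 is not s-gonal.
s = 5: P(5, 260) = 101270 and P(5, 261) = 102051; 101673 is not s-gonal.
s = 7: P(7, 201) = 100701 and P(7, 202) = 101707; 101673 is not s-gonal.
s = 8: P(8, 184) = 101200 and P(8, 185) = 102305; 101673 is not s-gonal.
s = 10: P(10, 159) = 100647 and P(10, 160) = 101920; 101673 is not s-gonal.
s = 11: P(11, 150) = 100725 and P(11, 151) = 102076; 101673 is not s-gonal.
s = 12: P(12, 143) = 101673. ✓
Hits: s ∈ {12} → 1.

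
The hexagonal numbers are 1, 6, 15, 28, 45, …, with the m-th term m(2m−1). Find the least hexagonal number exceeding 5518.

5565

Solve n(2n−1) > 5518 for integer n.
The largest n with value ≤ 5518 is 52 (since 5356 ≤ 5518 < 5565), so the first above is n = 53, value 5565.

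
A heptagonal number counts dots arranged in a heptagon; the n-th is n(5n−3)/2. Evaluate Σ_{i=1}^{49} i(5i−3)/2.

Σ i(5i−3)/2 = (5Σi² − 3Σi) / 2 over i = 1..49.
Σi = 1225 and Σi² = 40425.
(5·40425 − 3·1225) / 2 = 198450/2 = 99225.

99225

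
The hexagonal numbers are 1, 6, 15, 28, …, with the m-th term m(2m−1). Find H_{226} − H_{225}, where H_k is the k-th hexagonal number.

Consecutive hexagonal numbers differ by 4n − 3: here 4·226 − 3 = 901.

901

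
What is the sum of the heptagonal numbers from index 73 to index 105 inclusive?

Σ i(5i−3)/2 = (5Σi² − 3Σi) / 2 over i = 73..105.
Σi = 5565 − 2628 = 2937 and Σi² = 391405 − 127020 = 264385.
(5·264385 − 3·2937) / 2 = 1313114/2 = 656557.

656557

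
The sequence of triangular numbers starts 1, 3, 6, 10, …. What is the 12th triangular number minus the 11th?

12

Consecutive triangular numbers differ by n: T_{12} − T_{11} = 12.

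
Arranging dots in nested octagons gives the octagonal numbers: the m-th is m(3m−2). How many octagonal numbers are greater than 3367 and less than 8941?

21

The n-th octagonal number is n(3n−2).
Smallest index with value > 3367: n = 34 (giving 3400).
Largest index with value < 8941: n = 54 (giving 8640).
Indices 34 through 54: 21 terms.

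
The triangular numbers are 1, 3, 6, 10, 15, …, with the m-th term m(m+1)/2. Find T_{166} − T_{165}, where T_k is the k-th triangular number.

Consecutive triangular numbers differ by n: T_{166} − T_{165} = 166.

166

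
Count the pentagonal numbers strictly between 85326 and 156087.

84

The n-th pentagonal number is n(3n−1)/2.
Smallest index with value > 85326: n = 239 (giving 85562).
Largest index with value < 156087: n = 322 (giving 155365).
Indices 239 through 322: 84 terms.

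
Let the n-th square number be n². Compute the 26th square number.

676

The 26th square number is n² with n = 26.
26² = 676.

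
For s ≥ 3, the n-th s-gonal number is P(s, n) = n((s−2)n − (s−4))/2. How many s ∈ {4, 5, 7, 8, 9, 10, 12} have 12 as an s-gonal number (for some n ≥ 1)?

2

s = 4: P(4, 3) = 9 and P(4, 4) = 16; 12 is not s-gonal.
s = 5: P(5, 3) = 12. ✓
s = 7: P(7, 2) = 7 and P(7, 3) = 18; 12 is not s-gonal.
s = 8: P(8, 2) = 8 and P(8, 3) = 21; 12 is not s-gonal.
s = 9: P(9, 2) = 9 and P(9, 3) = 24; 12 is not s-gonal.
s = 10: P(10, 2) = 10 and P(10, 3) = 27; 12 is not s-gonal.
s = 12: P(12, 2) = 12. ✓
Hits: s ∈ {5, 12} → 2.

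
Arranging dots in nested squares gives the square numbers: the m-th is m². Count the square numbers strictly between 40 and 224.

8

The n-th square number is n².
Smallest index with value > 40: n = 7 (giving 49).
Largest index with value < 224: n = 14 (giving 196).
Indices 7 through 14: 8 terms.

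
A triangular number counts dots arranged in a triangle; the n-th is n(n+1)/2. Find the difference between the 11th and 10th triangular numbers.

11

Consecutive triangular numbers differ by n: T_{11} − T_{10} = 11.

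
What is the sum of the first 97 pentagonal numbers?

461041

Σ i(3i−1)/2 = (3Σi² − Σi) / 2 over i = 1..97.
Σi = 4753 and Σi² = 308945.
(3·308945 − 1·4753) / 2 = 922082/2 = 461041.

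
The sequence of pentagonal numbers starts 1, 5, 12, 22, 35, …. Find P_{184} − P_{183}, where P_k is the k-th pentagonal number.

Consecutive pentagonal numbers differ by 3n − 2: here 3·184 − 2 = 550.

550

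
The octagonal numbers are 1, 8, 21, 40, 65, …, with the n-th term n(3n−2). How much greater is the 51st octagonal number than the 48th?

885

51·(3·51 − 2) = 7701 and 48·(3·48 − 2) = 6816.
Difference: 7701 − 6816 = 885.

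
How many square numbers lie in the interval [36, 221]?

The n-th square number is n².
Smallest index with value ≥ 36: n = 6 (giving 36).
Largest index with value ≤ 221: n = 14 (giving 196).
Indices 6 through 14: 9 terms.

9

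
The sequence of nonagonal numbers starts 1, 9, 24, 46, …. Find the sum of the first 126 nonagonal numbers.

Σ i(7i−5)/2 = (7Σi² − 5Σi) / 2 over i = 1..126.
Σi = 8001 and Σi² = 674751.
(7·674751 − 5·8001) / 2 = 4683252/2 = 2341626.

2341626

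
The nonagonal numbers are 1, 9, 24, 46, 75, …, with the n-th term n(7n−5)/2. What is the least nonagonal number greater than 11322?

Solve n(7n−5)/2 > 11322 for integer n.
The largest n with value ≤ 11322 is 57 (since 11229 ≤ 11322 < 11629), so the first above is n = 58, value 11629.

11629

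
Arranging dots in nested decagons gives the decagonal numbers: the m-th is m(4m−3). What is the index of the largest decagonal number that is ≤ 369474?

Solve n(4n−3) ≤ 369474 for integer n.
n = 304 gives 368752 ≤ 369474, while n = 305 gives 371185 > 369474; so the answer is index 304.

304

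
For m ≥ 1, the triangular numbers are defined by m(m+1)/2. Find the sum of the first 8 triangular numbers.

Σ i(i+1)/2 = (Σi² + Σi) / 2 over i = 1..8.
Σi = 36 and Σi² = 204.
(1·204 + 1·36) / 2 = 240/2 = 120.

120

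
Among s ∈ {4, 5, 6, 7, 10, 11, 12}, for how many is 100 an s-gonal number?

1

s = 4: P(4, 10) = 100. ✓
s = 5: P(5, 8) = 92 and P(5, 9) = 117; 100 is not s-gonal.
s = 6: P(6, 7) = 91 and P(6, 8) = 120; 100 is not s-gonal.
s = 7: P(7, 6) = 81 and P(7, 7) = 112; 100 is not s-gonal.
s = 10: P(10, 5) = 85 and P(10, 6) = 126; 100 is not s-gonal.
s = 11: P(11, 5) = 95 and P(11, 6) = 141; 100 is not s-gonal.
s = 12: P(12, 4) = 64 and P(12, 5) = 105; 100 is not s-gonal.
Hits: s ∈ {4} → 1.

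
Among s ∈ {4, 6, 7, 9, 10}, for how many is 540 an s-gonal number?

s = 4: P(4, 23) = 529 and P(4, 24) = 576; 540 is not s-gonal.
s = 6: P(6, 16) = 496 and P(6, 17) = 561; 540 is not s-gonal.
s = 7: P(7, 15) = 540. ✓
s = 9: P(9, 12) = 474 and P(9, 13) = 559; 540 is not s-gonal.
s = 10: P(10, 12) = 540. ✓
Hits: s ∈ {7, 10} → 2.

2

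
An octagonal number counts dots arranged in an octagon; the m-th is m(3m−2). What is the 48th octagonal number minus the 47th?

283

Consecutive octagonal numbers differ by 6n − 5: here 6·48 − 5 = 283.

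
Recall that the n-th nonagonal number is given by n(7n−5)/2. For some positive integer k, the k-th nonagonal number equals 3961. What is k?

Set n(7n−5)/2 = 3961, giving 7n² − 5n − 7922 = 0.
The discriminant is 25 + 56·3961 = 221841, and √221841 = 471.
So n = (5 + 471) / 14 = 476/14 = 34.
Check: 34·(7·34 − 5)/2 = 3961. ✓

34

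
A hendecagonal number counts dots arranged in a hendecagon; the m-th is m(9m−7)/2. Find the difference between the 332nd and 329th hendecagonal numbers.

8913

332·(9·332 − 7)/2 = 494846 and 329·(9·329 − 7)/2 = 485933.
Difference: 494846 − 485933 = 8913.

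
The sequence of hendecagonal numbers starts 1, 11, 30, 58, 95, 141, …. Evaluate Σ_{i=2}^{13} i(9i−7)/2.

3366

Σ i(9i−7)/2 = (9Σi² − 7Σi) / 2 over i = 2..13.
Σi = 91 − 1 = 90 and Σi² = 819 − 1 = 818.
(9·818 − 7·90) / 2 = 6732/2 = 3366.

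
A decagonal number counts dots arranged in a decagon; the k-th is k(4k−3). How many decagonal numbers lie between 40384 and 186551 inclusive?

The n-th decagonal number is n(4n−3).
Smallest index with value ≥ 40384: n = 101 (giving 40501).
Largest index with value ≤ 186551: n = 216 (giving 185976).
Indices 101 through 216: 116 terms.

116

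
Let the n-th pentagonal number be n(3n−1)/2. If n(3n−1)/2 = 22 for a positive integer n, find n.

Set n(3n−1)/2 = 22, giving 3n² − n − 44 = 0.
The discriminant is 1 + 24·22 = 529, and √529 = 23.
So n = (1 + 23) / 6 = 24/6 = 4.
Check: 4·(3·4 − 1)/2 = 22. ✓

4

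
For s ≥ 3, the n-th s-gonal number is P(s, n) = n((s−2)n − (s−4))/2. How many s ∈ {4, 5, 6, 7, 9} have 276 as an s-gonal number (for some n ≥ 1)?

s = 4: P(4, 16) = 256 and P(4, 17) = 289; 276 is not s-gonal.
s = 5: P(5, 13) = 247 and P(5, 14) = 287; 276 is not s-gonal.
s = 6: P(6, 12) = 276. ✓
s = 7: P(7, 10) = 235 and P(7, 11) = 286; 276 is not s-gonal.
s = 9: P(9, 9) = 261 and P(9, 10) = 325; 276 is not s-gonal.
Hits: s ∈ {6} → 1.

1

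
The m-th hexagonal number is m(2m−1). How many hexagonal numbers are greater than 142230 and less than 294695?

The n-th hexagonal number is n(2n−1).
Smallest index with value > 142230: n = 267 (giving 142311).
Largest index with value < 294695: n = 384 (giving 294528).
Indices 267 through 384: 118 terms.

118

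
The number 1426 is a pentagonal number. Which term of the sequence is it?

31

Set n(3n−1)/2 = 1426, giving 3n² − n − 2852 = 0.
The discriminant is 1 + 24·1426 = 34225, and √34225 = 185.
So n = (1 + 185) / 6 = 186/6 = 31.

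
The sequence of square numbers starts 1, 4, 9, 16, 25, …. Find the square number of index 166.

27556

The 166th square number is n² with n = 166.
166² = 27556.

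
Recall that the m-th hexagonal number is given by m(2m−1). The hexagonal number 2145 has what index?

33

Set n(2n−1) = 2145, giving 2n² − n − 2145 = 0.
So n = (1 + 131) / 4 = 132/4 = 33.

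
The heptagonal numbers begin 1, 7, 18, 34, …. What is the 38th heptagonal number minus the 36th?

38·(5·38 − 3)/2 = 3553 and 36·(5·36 − 3)/2 = 3186.
Difference: 3553 − 3186 = 367.

367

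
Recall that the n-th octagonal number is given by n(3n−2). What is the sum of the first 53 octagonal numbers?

Σ i(3i−2) = 3Σi² − 2Σi over i = 1..53.
Σi = 1431 and Σi² = 51039.
3·51039 − 2·1431 = 150255.

150255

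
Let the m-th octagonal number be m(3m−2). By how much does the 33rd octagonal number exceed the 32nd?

193

Consecutive octagonal numbers differ by 6n − 5: here 6·33 − 5 = 193.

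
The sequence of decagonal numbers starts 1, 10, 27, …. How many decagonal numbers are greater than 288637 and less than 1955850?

The n-th decagonal number is n(4n−3).
Smallest index with value > 288637: n = 270 (giving 290790).
Largest index with value < 1955850: n = 699 (giving 1952307).
Indices 270 through 699: 430 terms.

430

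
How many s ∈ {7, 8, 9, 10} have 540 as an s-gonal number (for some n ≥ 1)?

s = 7: P(7, 15) = 540. ✓
s = 8: P(8, 13) = 481 and P(8, 14) = 560; 540 is not s-gonal.
s = 9: P(9, 12) = 474 and P(9, 13) = 559; 540 is not s-gonal.
s = 10: P(10, 12) = 540. ✓
Hits: s ∈ {7, 10} → 2.

2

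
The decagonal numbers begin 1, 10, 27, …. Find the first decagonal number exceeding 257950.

259335

Solve n(4n−3) > 257950 for integer n.
The largest n with value ≤ 257950 is 254 (since 257302 ≤ 257950 < 259335), so the first above is n = 255, value 259335.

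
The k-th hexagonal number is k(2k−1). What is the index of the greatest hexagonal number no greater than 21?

Solve n(2n−1) ≤ 21 for integer n.
n = 3 gives 15 ≤ 21, while n = 4 gives 28 > 21; so the answer is index 3.

3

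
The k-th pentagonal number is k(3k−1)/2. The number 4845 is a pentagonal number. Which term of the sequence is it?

Set n(3n−1)/2 = 4845, giving 3n² − n − 9690 = 0.
The discriminant is 1 + 24·4845 = 116281, and √116281 = 341.
So n = (1 + 341) / 6 = 342/6 = 57.

57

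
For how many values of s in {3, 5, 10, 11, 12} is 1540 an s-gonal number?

s = 3: P(3, 55) = 1540. ✓
s = 5: P(5, 32) = 1520 and P(5, 33) = 1617; 1540 is not s-gonal.
s = 10: P(10, 20) = 1540. ✓
s = 11: P(11, 18) = 1395 and P(11, 19) = 1558; 1540 is not s-gonal.
s = 12: P(12, 17) = 1377 and P(12, 18) = 1548; 1540 is not s-gonal.
Hits: s ∈ {3, 10} → 2.

2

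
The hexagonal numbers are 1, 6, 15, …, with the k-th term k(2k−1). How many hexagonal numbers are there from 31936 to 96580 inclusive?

The n-th hexagonal number is n(2n−1).
Smallest index with value ≥ 31936: n = 127 (giving 32131).
Largest index with value ≤ 96580: n = 220 (giving 96580).
Indices 127 through 220: 94 terms.

94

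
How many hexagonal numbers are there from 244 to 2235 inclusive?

The n-th hexagonal number is n(2n−1).
Smallest index with value ≥ 244: n = 12 (giving 276).
Largest index with value ≤ 2235: n = 33 (giving 2145).
Indices 12 through 33: 22 terms.

22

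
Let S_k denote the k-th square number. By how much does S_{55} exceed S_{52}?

55² = 3025 and 52² = 2704.
Difference: 3025 − 2704 = 321.

321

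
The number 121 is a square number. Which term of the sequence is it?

We need n² = 121, so n = √121 = 11.

11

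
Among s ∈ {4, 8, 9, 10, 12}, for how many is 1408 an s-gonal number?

1

s = 4: P(4, 37) = 1369 and P(4, 38) = 1444; 1408 is not s-gonal.
s = 8: P(8, 22) = 1408. ✓
s = 9: P(9, 20) = 1350 and P(9, 21) = 1491; 1408 is not s-gonal.
s = 10: P(10, 19) = 1387 and P(10, 20) = 1540; 1408 is not s-gonal.
s = 12: P(12, 17) = 1377 and P(12, 18) = 1548; 1408 is not s-gonal.
Hits: s ∈ {8} → 1.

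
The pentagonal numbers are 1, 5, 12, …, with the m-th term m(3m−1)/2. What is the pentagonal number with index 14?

287

The 14th pentagonal number is n(3n−1)/2 with n = 14.
14·(3·14 − 1)/2 = 14·41/2 = 287.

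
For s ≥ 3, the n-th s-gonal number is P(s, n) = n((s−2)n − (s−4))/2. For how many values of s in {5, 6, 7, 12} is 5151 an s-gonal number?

s = 5: P(5, 58) = 5017 and P(5, 59) = 5192; 5151 is not s-gonal.
s = 6: P(6, 51) = 5151. ✓
s = 7: P(7, 45) = 4995 and P(7, 46) = 5221; 5151 is not s-gonal.
s = 12: P(12, 32) = 4992 and P(12, 33) = 5313; 5151 is not s-gonal.
Hits: s ∈ {6} → 1.

1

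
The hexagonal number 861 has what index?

21

Set n(2n−1) = 861, giving 2n² − n − 861 = 0.
So n = (1 + 83) / 4 = 84/4 = 21.
Check: 21·(2·21 − 1) = 861. ✓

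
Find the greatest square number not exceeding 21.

Solve n² ≤ 21 for integer n.
n = 4 gives 16 ≤ 21, while n = 5 gives 25 > 21; so the answer is 16.

16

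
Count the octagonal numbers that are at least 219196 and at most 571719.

166

The n-th octagonal number is n(3n−2).
Smallest index with value ≥ 219196: n = 271 (giving 219781).
Largest index with value ≤ 571719: n = 436 (giving 569416).
Indices 271 through 436: 166 terms.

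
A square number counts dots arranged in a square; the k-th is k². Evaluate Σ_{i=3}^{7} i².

135

Σ_{i=3}^{7} i² = 140 − 5 = 135.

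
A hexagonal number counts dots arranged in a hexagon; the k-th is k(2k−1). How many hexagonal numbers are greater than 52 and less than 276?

6

The n-th hexagonal number is n(2n−1).
Smallest index with value > 52: n = 6 (giving 66).
Largest index with value < 276: n = 11 (giving 231).
Indices 6 through 11: 6 terms.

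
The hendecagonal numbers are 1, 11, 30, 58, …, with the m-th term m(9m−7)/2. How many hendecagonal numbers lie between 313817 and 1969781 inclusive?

398

The n-th hendecagonal number is n(9n−7)/2.
Smallest index with value ≥ 313817: n = 265 (giving 315085).
Largest index with value ≤ 1969781: n = 662 (giving 1969781).
Indices 265 through 662: 398 terms.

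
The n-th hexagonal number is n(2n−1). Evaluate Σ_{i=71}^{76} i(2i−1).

Σ i(2i−1) = 2Σi² − Σi over i = 71..76.
Σi = 2926 − 2485 = 441 and Σi² = 149226 − 116795 = 32431.
2·32431 − 1·441 = 64421.

64421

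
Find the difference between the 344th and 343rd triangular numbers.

Consecutive triangular numbers differ by n: T_{344} − T_{343} = 344.

344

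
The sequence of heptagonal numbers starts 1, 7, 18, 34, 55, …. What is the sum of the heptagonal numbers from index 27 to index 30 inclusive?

7964

Σ i(5i−3)/2 = (5Σi² − 3Σi) / 2 over i = 27..30.
Σi = 465 − 351 = 114 and Σi² = 9455 − 6201 = 3254.
(5·3254 − 3·114) / 2 = 15928/2 = 7964.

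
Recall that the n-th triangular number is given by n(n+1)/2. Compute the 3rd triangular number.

The 3rd triangular number is n(n+1)/2 with n = 3.
3·4/2 = 12/2 = 6.

6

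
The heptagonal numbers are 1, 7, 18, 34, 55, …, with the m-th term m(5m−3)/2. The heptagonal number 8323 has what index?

58

Set n(5n−3)/2 = 8323, giving 5n² − 3n − 16646 = 0.
The discriminant is 9 + 40·8323 = 332929, and √332929 = 577.
So n = (3 + 577) / 10 = 580/10 = 58.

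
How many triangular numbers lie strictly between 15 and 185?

13

The n-th triangular number is n(n+1)/2.
Smallest index with value > 15: n = 6 (giving 21).
Largest index with value < 185: n = 18 (giving 171).
Indices 6 through 18: 13 terms.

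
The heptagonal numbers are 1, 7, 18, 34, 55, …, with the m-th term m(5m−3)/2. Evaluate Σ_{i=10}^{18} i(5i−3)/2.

4371

Σ i(5i−3)/2 = (5Σi² − 3Σi) / 2 over i = 10..18.
Σi = 171 − 45 = 126 and Σi² = 2109 − 285 = 1824.
(5·1824 − 3·126) / 2 = 8742/2 = 4371.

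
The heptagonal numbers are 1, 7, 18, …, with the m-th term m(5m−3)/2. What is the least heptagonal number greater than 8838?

8910

Solve n(5n−3)/2 > 8838 for integer n.
The largest n with value ≤ 8838 is 59 (since 8614 ≤ 8838 < 8910), so the first above is n = 60, value 8910.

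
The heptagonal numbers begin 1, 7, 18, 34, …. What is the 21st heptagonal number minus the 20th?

101

Consecutive heptagonal numbers differ by 5n − 4: here 5·21 − 4 = 101.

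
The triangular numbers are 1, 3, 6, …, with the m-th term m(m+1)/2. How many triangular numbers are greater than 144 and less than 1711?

The n-th triangular number is n(n+1)/2.
Smallest index with value > 144: n = 17 (giving 153).
Largest index with value < 1711: n = 57 (giving 1653).
Indices 17 through 57: 41 terms.

41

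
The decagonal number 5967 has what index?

39

Set n(4n−3) = 5967, giving 4n² − 3n − 5967 = 0.
The discriminant is 9 + 16·5967 = 95481, and √95481 = 309.
So n = (3 + 309) / 8 = 312/8 = 39.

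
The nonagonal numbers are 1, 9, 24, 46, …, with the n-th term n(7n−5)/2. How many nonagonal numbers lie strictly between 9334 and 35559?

The n-th nonagonal number is n(7n−5)/2.
Smallest index with value > 9334: n = 53 (giving 9699).
Largest index with value < 35559: n = 101 (giving 35451).
Indices 53 through 101: 49 terms.

49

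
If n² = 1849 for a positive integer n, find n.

We need n² = 1849, so n = √1849 = 43.
Check: 43² = 1849. ✓

43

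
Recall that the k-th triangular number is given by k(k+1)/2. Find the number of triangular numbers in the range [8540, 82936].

The n-th triangular number is n(n+1)/2.
Smallest index with value ≥ 8540: n = 131 (giving 8646).
Largest index with value ≤ 82936: n = 406 (giving 82621).
Indices 131 through 406: 276 terms.

276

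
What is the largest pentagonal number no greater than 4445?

4347

Solve n(3n−1)/2 ≤ 4445 for integer n.
n = 54 gives 4347 ≤ 4445, while n = 55 gives 4510 > 4445; so the answer is 4347.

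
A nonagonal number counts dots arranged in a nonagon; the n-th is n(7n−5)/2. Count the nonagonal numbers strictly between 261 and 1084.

8

The n-th nonagonal number is n(7n−5)/2.
Smallest index with value > 261: n = 10 (giving 325).
Largest index with value < 1084: n = 17 (giving 969).
Indices 10 through 17: 8 terms.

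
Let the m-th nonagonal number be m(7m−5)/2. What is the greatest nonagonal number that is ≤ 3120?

3075

Solve n(7n−5)/2 ≤ 3120 for integer n.
n = 30 gives 3075 ≤ 3120, while n = 31 gives 3286 > 3120; so the answer is 3075.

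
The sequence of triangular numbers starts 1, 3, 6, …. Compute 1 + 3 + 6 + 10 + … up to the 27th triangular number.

3654

Σ i(i+1)/2 = (Σi² + Σi) / 2 over i = 1..27.
Σi = 378 and Σi² = 6930.
(1·6930 + 1·378) / 2 = 7308/2 = 3654.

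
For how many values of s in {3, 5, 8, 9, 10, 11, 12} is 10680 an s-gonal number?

1

s = 3: P(3, 145) = 10585 and P(3, 146) = 10731; 10680 is not s-gonal.
s = 5: P(5, 84) = 10542 and P(5, 85) = 10795; 10680 is not s-gonal.
s = 8: P(8, 60) = 10680. ✓
s = 9: P(9, 55) = 10450 and P(9, 56) = 10836; 10680 is not s-gonal.
s = 10: P(10, 52) = 10660 and P(10, 53) = 11077; 10680 is not s-gonal.
s = 11: P(11, 49) = 10633 and P(11, 50) = 11075; 10680 is not s-gonal.
s = 12: P(12, 46) = 10396 and P(12, 47) = 10857; 10680 is not s-gonal.
Hits: s ∈ {8} → 1.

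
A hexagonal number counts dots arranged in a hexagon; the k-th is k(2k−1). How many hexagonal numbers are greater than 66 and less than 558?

The n-th hexagonal number is n(2n−1).
Smallest index with value > 66: n = 7 (giving 91).
Largest index with value < 558: n = 16 (giving 496).
Indices 7 through 16: 10 terms.

10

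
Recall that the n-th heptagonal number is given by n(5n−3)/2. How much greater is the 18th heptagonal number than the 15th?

243

18·(5·18 − 3)/2 = 783 and 15·(5·15 − 3)/2 = 540.
Difference: 783 − 540 = 243.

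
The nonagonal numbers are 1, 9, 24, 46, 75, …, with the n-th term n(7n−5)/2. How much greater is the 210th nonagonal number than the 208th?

210·(7·210 − 5)/2 = 153825 and 208·(7·208 − 5)/2 = 150904.
Difference: 153825 − 150904 = 2921.

2921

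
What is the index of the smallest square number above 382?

20

Solve n² > 382 for integer n.
The largest n with value ≤ 382 is 19 (since 361 ≤ 382 < 400), so the first above is n = 20, value 400.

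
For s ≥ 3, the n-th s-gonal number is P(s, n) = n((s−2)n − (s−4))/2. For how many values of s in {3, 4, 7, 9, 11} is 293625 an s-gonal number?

1

s = 3: P(3, 765) = 292995 and P(3, 766) = 293761; 293625 is not s-gonal.
s = 4: P(4, 541) = 292681 and P(4, 542) = 293764; 293625 is not s-gonal.
s = 7: P(7, 343) = 293608 and P(7, 344) = 295324; 293625 is not s-gonal.
s = 9: P(9, 290) = 293625. ✓
s = 11: P(11, 255) = 291720 and P(11, 256) = 294016; 293625 is not s-gonal.
Hits: s ∈ {9} → 1.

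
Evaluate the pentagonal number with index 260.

260·(3·260 − 1)/2 = 260·779/2 = 101270.

101270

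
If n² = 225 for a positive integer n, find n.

15

We need n² = 225, so n = √225 = 15.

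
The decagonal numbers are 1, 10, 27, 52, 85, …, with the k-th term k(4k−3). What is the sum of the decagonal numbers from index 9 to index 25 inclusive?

Σ i(4i−3) = 4Σi² − 3Σi over i = 9..25.
Σi = 325 − 36 = 289 and Σi² = 5525 − 204 = 5321.
4·5321 − 3·289 = 20417.

20417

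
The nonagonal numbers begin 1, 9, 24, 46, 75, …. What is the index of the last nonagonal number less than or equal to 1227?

Solve n(7n−5)/2 ≤ 1227 for integer n.
n = 19 gives 1216 ≤ 1227, while n = 20 gives 1350 > 1227; so the answer is index 19.

19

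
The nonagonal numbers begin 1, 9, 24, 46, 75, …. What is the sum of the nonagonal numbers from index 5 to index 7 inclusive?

Σ i(7i−5)/2 = (7Σi² − 5Σi) / 2 over i = 5..7.
Σi = 28 − 10 = 18 and Σi² = 140 − 30 = 110.
(7·110 − 5·18) / 2 = 680/2 = 340.

340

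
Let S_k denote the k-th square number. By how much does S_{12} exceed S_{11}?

23

n² − (n−1)² = 2n − 1, so 12² − 11² = 2·12 − 1 = 23.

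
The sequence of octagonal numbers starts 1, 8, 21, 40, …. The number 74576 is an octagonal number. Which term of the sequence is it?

158

Set n(3n−2) = 74576, giving 3n² − 2n − 74576 = 0.
The discriminant is 4 + 12·74576 = 894916, and √894916 = 946.
So n = (2 + 946) / 6 = 948/6 = 158.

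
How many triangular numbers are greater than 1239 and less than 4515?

45

The n-th triangular number is n(n+1)/2.
Smallest index with value > 1239: n = 50 (giving 1275).
Largest index with value < 4515: n = 94 (giving 4465).
Indices 50 through 94: 45 terms.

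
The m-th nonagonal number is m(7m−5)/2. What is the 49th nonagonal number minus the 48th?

337

Consecutive nonagonal numbers differ by 7n − 6: here 7·49 − 6 = 337.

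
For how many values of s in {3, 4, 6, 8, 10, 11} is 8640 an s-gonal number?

s = 3: P(3, 130) = 8515 and P(3, 131) = 8646; 8640 is not s-gonal.
s = 4: P(4, 92) = 8464 and P(4, 93) = 8649; 8640 is not s-gonal.
s = 6: P(6, 65) = 8385 and P(6, 66) = 8646; 8640 is not s-gonal.
s = 8: P(8, 54) = 8640. ✓
s = 10: P(10, 46) = 8326 and P(10, 47) = 8695; 8640 is not s-gonal.
s = 11: P(11, 44) = 8558 and P(11, 45) = 8955; 8640 is not s-gonal.
Hits: s ∈ {8} → 1.

1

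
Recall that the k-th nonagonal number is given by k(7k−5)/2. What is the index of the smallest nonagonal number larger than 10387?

Solve n(7n−5)/2 > 10387 for integer n.
The largest n with value ≤ 10387 is 54 (since 10071 ≤ 10387 < 10450), so the first above is n = 55, value 10450.

55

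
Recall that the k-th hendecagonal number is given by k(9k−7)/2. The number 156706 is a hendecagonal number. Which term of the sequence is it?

Set n(9n−7)/2 = 156706, giving 9n² − 7n − 313412 = 0.
So n = (7 + 3359) / 18 = 3366/18 = 187.

187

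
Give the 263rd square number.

69169

The 263rd square number is n² with n = 263.
263² = 69169.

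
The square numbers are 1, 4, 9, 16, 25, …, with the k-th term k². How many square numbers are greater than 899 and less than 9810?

The n-th square number is n².
Smallest index with value > 899: n = 30 (giving 900).
Largest index with value < 9810: n = 99 (giving 9801).
Indices 30 through 99: 70 terms.

70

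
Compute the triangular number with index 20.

210

The 20th triangular number is n(n+1)/2 with n = 20.
20·21/2 = 420/2 = 210.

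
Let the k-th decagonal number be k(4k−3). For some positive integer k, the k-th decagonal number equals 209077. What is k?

229

Set n(4n−3) = 209077, giving 4n² − 3n − 209077 = 0.
So n = (3 + 1829) / 8 = 1832/8 = 229.
Check: 229·(4·229 − 3) = 209077. ✓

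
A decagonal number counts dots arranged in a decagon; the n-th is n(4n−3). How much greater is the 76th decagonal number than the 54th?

76·(4·76 − 3) = 22876 and 54·(4·54 − 3) = 11502.
Difference: 22876 − 11502 = 11374.

11374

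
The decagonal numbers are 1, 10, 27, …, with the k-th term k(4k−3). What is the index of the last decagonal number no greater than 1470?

Solve n(4n−3) ≤ 1470 for integer n.
n = 19 gives 1387 ≤ 1470, while n = 20 gives 1540 > 1470; so the answer is index 19.

19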